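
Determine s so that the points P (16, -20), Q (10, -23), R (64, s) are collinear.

Collinearity: (R − P) must be parallel to (Q − P) = (-6, -3).
Cross-multiplying the components: (s − (-20))·(-6) = (48)·(-3).
Solving gives s = 4.

4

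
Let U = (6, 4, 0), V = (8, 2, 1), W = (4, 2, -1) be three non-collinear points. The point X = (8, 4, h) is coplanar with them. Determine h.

1

A normal to the plane is n = UV × UW = (4, 0, -8).
X lies in the plane iff n · UX = 0.
This gives (-8)h + (8) = 0, so h = 1.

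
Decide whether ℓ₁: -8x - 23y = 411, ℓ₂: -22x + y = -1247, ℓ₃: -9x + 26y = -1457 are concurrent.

Yes

Intersecting ℓ₁ and ℓ₂: solving the 2×2 system gives (x, y) = (55, -37).
Substitute into ℓ₃: (-9)(55) + (26)(-37) = -1457.
This equals -1457, so (55, -37) lies on all three lines and they are concurrent.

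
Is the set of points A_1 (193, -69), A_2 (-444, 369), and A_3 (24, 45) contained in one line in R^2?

No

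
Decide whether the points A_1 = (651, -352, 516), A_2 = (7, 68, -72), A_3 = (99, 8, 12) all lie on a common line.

A_1A_2 = (-644, 420, -588), A_1A_3 = (-552, 360, -504).
Each component of A_1A_3 is 6/7 times the corresponding component of A_1A_2, so A_1A_3 = 6/7·A_1A_2 and the points are collinear.

Yes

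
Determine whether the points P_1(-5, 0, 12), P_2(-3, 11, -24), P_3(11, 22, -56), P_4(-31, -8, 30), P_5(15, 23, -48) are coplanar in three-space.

The plane through P_1, P_2, P_3 has normal n = P_1P_2 × P_1P_3 = (44, -440, -132) and equation n·P = -1804.
Checking the remaining points: n·P_4 = -1804, n·P_5 = -3124.
Since n·P_5 = -3124 ≠ -1804, P_5 is off the plane and the points are not all coplanar.

No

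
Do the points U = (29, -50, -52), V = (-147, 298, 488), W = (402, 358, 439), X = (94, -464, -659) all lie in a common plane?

Yes

The four points are coplanar iff the 3×3 determinant with rows UV, UW, UX is zero.
Rows: (-176, 348, 540), (373, 408, 491), (65, -414, -607).
Expanding along the first row: (-176)(-44382) − (348)(-258326) + (540)(-180942) = 0.
Zero determinant ⇒ coplanar.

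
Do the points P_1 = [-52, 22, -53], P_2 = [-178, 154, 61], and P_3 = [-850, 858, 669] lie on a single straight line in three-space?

Yes

P_1P_2 = (-126, 132, 114), P_1P_3 = (-798, 836, 722).
P_1P_2 × P_1P_3 = (0, 0, 0).
The cross product vanishes, so the three points are collinear.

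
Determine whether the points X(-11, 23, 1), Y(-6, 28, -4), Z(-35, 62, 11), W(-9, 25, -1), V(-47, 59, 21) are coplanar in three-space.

Yes

The plane through X, Y, Z has normal n = XY × XZ = (245, 70, 315) and equation n·P = -770.
Checking the remaining points: n·W = -770, n·V = -770.
All equal -770, so all 5 points lie in one plane.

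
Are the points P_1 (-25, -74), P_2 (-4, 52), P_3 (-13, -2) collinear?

Yes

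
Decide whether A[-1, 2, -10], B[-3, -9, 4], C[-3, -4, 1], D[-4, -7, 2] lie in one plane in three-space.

No

With A as base: AB = (-2, -11, 14), AC = (-2, -6, 11), AD = (-3, -9, 12).
AC × AD = (27, -9, 0).
AB · (AC × AD) = 45.
Since 45 ≠ 0, the four points are not coplanar.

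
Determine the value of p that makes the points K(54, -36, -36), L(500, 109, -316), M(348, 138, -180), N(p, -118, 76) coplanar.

Normal to plane KLM: n = (27840, -18096, 34974); plane equation n·P = 895752.
Requiring n·N = 895752: (27840)p + (4793352) = 895752.
So p = -140.

-140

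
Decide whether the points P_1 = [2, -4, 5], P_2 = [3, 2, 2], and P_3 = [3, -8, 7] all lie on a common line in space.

P_1P_2 = (1, 6, -3), P_1P_3 = (1, -4, 2).
P_1P_2 × P_1P_3 = (0, -5, -10).
The cross product is nonzero, so the points do not lie on one line.

No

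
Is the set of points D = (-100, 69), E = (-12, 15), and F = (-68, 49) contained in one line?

DE = (88, -54), DF = (32, -20).
det[DE; DF] = (88)(-20) − (-54)(32) = -32.
The determinant is nonzero, so they are not collinear.

No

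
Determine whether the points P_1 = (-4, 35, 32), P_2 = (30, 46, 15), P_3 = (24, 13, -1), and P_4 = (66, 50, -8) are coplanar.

With P_1 as base: P_1P_2 = (34, 11, -17), P_1P_3 = (28, -22, -33), P_1P_4 = (70, 15, -40).
P_1P_3 × P_1P_4 = (1375, -1190, 1960).
P_1P_2 · (P_1P_3 × P_1P_4) = 340.
Since 340 ≠ 0, the four points are not coplanar.

No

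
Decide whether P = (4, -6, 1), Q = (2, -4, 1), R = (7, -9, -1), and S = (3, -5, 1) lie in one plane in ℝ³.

Yes

With P as base: PQ = (-2, 2, 0), PR = (3, -3, -2), PS = (-1, 1, 0).
PR × PS = (2, 2, 0).
PQ · (PR × PS) = 0.
The scalar triple product vanishes, so the four points are coplanar.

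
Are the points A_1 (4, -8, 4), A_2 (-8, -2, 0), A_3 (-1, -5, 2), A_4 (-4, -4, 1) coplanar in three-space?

No

The four points are coplanar iff the 3×3 determinant with rows A_1A_2, A_1A_3, A_1A_4 is zero.
Rows: (-12, 6, -4), (-5, 3, -2), (-8, 4, -3).
Expanding along the first row: (-12)(-1) − (6)(-1) + (-4)(4) = 2.
Nonzero ⇒ not coplanar.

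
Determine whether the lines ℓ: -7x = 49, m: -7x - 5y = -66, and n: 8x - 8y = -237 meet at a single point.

No

Intersecting ℓ and m: solving the 2×2 system gives (x, y) = (-7, 23).
Substitute into n: (8)(-7) + (-8)(23) = -240.
But n requires -237 ≠ -240, so the three lines have no common point.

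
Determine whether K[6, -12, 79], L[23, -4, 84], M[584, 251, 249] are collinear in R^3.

No

KL = (17, 8, 5), KM = (578, 263, 170).
KL × KM = (45, 0, -153).
The cross product is nonzero, so the points do not lie on one line.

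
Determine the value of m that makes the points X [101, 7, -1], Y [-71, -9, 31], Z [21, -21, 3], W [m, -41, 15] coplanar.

Normal to plane XYZ: n = (832, -1872, 3536); plane equation n·P = 67392.
Requiring n·W = 67392: (832)m + (129792) = 67392.
So m = -75.

-75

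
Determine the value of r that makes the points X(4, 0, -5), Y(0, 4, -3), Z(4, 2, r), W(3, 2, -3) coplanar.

-2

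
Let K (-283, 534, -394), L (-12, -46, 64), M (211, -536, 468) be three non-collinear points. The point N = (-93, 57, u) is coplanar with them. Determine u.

The plane through K, L, M has equation −9900x − 7350y − 3450z = 236100.
Substituting N: (-3450)u + (501750) = 236100, so u = 77.

77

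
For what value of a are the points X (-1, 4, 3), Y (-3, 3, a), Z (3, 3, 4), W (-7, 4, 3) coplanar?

The points are coplanar iff XY · (XZ × XW) = 0.
Expanding, this is linear in a: (-6)a + (24) = 0.
So a = 4.

4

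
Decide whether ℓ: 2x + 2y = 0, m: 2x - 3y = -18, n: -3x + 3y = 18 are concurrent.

No

Intersecting ℓ and m: solving the 2×2 system gives (x, y) = (-18/5, 18/5).
Substitute into n: (-3)(-18/5) + (3)(18/5) = 108/5.
But n requires 18 ≠ 108/5, so the three lines have no common point.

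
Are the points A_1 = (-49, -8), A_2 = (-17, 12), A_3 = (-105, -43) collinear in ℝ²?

Yes

A_1A_2 = (32, 20), A_1A_3 = (-56, -35).
Twice the signed area of △A_1A_2A_3 is (32)(-35) − (20)(-56) = 0.
The triangle is degenerate (zero area), so the points are collinear.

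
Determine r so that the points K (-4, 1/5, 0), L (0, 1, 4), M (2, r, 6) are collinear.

7/5

Direction KL = (4, 4/5, 4). From the x-coordinate of M, the parameter along the line is τ = (2 − (-4))/4 = 3/2.
Then r = 1/5 + 3/2·(4/5) = 7/5.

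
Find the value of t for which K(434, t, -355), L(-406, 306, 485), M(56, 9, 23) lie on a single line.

-234

Collinearity requires KL × KM = 0; each component is linear in t.
The x-component gives (462)t + (108108) = 0, so t = -234.
The remaining components then also vanish.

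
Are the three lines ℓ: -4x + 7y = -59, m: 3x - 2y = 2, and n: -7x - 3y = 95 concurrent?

Yes

Intersecting ℓ and m: solving the 2×2 system gives (x, y) = (-8, -13).
Substitute into n: (-7)(-8) + (-3)(-13) = 95.
This equals 95, so (-8, -13) lies on all three lines and they are concurrent.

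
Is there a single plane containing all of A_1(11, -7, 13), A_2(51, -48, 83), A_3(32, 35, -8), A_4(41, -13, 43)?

With A_1 as base: A_1A_2 = (40, -41, 70), A_1A_3 = (21, 42, -21), A_1A_4 = (30, -6, 30).
A_1A_3 × A_1A_4 = (1134, -1260, -1386).
A_1A_2 · (A_1A_3 × A_1A_4) = 0.
The scalar triple product vanishes, so the four points are coplanar.

Yes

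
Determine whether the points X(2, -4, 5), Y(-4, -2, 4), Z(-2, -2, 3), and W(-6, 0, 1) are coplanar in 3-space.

Yes

The four points are coplanar iff the 3×3 determinant with rows XY, XZ, XW is zero.
Rows: (-6, 2, -1), (-4, 2, -2), (-8, 4, -4).
Expanding along the first row: (-6)(0) − (2)(0) + (-1)(0) = 0.
Zero determinant ⇒ coplanar.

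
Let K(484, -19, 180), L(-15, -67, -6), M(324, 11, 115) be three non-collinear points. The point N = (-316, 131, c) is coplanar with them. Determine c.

A normal to the plane is n = KL × KM = (8700, -2675, -22650).
N lies in the plane iff n · KN = 0.
This gives (-22650)c + (-3284250) = 0, so c = -145.

-145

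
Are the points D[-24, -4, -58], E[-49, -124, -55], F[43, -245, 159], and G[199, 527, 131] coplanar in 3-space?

The four points are coplanar iff the 3×3 determinant with rows DE, DF, DG is zero.
Rows: (-25, -120, 3), (67, -241, 217), (223, 531, 189).
Expanding along the first row: (-25)(-160776) − (-120)(-35728) + (3)(89320) = 0.
Zero determinant ⇒ coplanar.

Yes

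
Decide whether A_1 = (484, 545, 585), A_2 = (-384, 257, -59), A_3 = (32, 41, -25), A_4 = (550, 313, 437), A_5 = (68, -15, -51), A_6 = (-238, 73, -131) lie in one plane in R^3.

The plane through A_1, A_2, A_3 has normal n = A_1A_2 × A_1A_3 = (-148896, -238392, 307296) and equation n·P = -22221144.
Checking the remaining points: n·A_4 = -22221144, n·A_5 = -22221144, n·A_6 = -22221144.
All equal -22221144, so all 6 points lie in one plane.

Yes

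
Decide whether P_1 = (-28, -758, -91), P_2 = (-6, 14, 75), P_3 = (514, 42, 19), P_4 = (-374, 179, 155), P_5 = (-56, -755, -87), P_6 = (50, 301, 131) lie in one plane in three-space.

The plane through P_1, P_2, P_3 has normal n = P_1P_2 × P_1P_3 = (-47880, 87552, -400824) and equation n·P = -28548792.
Checking the remaining points: n·P_4 = -28548792, n·P_5 = -28548792, n·P_6 = -28548792.
All equal -28548792, so all 6 points lie in one plane.

Yes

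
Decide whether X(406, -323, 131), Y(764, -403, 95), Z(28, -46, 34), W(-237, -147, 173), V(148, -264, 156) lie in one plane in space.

Yes

The plane through X, Y, Z has normal n = XY × XZ = (17732, 48334, 68926) and equation n·P = 616616.
Checking the remaining points: n·W = 616616, n·V = 616616.
All equal 616616, so all 5 points lie in one plane.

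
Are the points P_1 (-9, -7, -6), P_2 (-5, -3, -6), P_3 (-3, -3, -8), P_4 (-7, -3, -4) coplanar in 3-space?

Yes

The four points are coplanar iff the 3×3 determinant with rows P_1P_2, P_1P_3, P_1P_4 is zero.
Rows: (4, 4, 0), (6, 4, -2), (2, 4, 2).
Expanding along the first row: (4)(16) − (4)(16) + (0)(16) = 0.
Zero determinant ⇒ coplanar.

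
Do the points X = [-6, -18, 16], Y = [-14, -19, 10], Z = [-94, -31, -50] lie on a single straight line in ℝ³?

XY = (-8, -1, -6), XZ = (-88, -13, -66).
XY × XZ = (-12, 0, 16).
The cross product is nonzero, so the points do not lie on one line.

No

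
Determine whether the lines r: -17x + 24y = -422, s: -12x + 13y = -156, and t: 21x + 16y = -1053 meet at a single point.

No

Intersecting r and s: solving the 2×2 system gives (x, y) = (-26, -36).
Substitute into t: (21)(-26) + (16)(-36) = -1122.
But t requires -1053 ≠ -1122, so the three lines have no common point.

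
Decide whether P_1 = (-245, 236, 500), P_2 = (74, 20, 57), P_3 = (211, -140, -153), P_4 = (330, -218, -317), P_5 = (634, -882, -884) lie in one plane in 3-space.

The plane through P_1, P_2, P_3 has normal n = P_1P_2 × P_1P_3 = (-25520, 6299, -21448) and equation n·P = -2985036.
Checking the remaining points: n·P_4 = -2995766, n·P_5 = -2775366.
Since n·P_4 = -2995766 ≠ -2985036, P_4 is off the plane and the points are not all coplanar.

No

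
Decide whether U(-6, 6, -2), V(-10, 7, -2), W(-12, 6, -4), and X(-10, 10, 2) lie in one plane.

Yes

A normal to the plane through U, V, W is n = UV × UW = (-2, -8, 6).
The plane has equation n·P = -48. For X: n·X = -48.
Equal, so X lies in the plane and all four are coplanar.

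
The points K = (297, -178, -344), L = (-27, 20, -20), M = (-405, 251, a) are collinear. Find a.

358

Direction KL = (-324, 198, 324). From the x-coordinate of M, the parameter along the line is τ = (-405 − 297)/(-324) = 13/6.
Then a = (-344) + 13/6·(324) = 358.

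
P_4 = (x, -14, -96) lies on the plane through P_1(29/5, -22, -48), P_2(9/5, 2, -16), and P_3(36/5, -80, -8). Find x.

43/5

The plane through P_1, P_2, P_3 has equation 2816x + (1024/5)y + (992/5)z = 2304.
Substituting P_4: (2816)x + (-109568/5) = 2304, so x = 43/5.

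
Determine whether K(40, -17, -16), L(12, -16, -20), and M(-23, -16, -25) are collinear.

KL = (-28, 1, -4), KM = (-63, 1, -9).
Comparing components 2 and 3: (1)(-9) − (-4)(1) = -5 ≠ 0, so KL and KM are not parallel and the points are not collinear.

No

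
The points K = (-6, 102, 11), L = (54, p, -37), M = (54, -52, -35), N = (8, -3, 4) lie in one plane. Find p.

Coplanarity ⇔ det[KL; KM; KN] = 0.
Expanding, this is linear in p: (-224)p + (-3360) = 0.
So p = -15.

-15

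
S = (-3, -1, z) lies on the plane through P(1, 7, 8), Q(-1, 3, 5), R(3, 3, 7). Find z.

A normal to the plane is n = PQ × PR = (-8, -8, 16).
S lies in the plane iff n · PS = 0.
This gives (16)z + (-32) = 0, so z = 2.

2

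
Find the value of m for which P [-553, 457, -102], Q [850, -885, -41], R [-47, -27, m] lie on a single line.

Direction PQ = (1403, -1342, 61). From the x-coordinate of R, the parameter along the line is τ = (-47 − (-553))/1403 = 22/61.
Then m = (-102) + 22/61·(61) = -80.

-80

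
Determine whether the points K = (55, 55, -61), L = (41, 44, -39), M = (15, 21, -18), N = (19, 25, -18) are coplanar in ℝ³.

A normal to the plane through K, L, M is n = KL × KM = (275, -278, 36).
The plane has equation n·P = -2361. For N: n·N = -2373.
-2373 ≠ -2361, so N is off the plane.

No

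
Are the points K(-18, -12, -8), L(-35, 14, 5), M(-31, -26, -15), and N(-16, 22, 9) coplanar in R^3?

Yes

A normal to the plane through K, L, M is n = KL × KM = (0, -288, 576).
The plane has equation n·P = -1152. For N: n·N = -1152.
Equal, so N lies in the plane and all four are coplanar.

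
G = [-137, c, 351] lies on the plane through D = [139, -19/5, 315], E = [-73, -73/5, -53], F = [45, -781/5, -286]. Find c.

779/5

The plane through D, E, F has equation −(247962/5)x − 92820y + (156468/5)z = 16584282/5.
Substituting G: (-92820)c + (88891062/5) = 16584282/5, so c = 779/5.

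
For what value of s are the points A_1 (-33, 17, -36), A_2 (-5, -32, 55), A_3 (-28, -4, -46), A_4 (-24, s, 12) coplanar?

10

Normal to plane A_1A_2A_3: n = (2401, 735, -343); plane equation n·P = -54390.
Requiring n·A_4 = -54390: (735)s + (-61740) = -54390.
So s = 10.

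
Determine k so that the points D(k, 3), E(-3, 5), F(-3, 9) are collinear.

Collinearity: (D − E) must be parallel to (F − E) = (0, 4).
Cross-multiplying the components: (k − (-3))·(4) = (-2)·(0).
Solving gives k = -3.

-3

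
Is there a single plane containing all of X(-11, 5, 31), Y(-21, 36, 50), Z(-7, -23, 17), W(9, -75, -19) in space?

A normal to the plane through X, Y, Z is n = XY × XZ = (98, -64, 156).
The plane has equation n·P = 3438. For W: n·W = 2718.
2718 ≠ 3438, so W is off the plane.

No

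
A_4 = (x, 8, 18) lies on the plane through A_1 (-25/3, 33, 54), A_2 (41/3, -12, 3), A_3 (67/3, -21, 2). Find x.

1/3

Coplanarity requires A_1A_2 · (A_1A_3 × A_1A_4) = 0.
A_1A_2 = (22, -45, -51), A_1A_3 = (92/3, -54, -52); the triple product is linear in x with coefficient -414 and constant term 138.
Setting it to zero: x = 1/3.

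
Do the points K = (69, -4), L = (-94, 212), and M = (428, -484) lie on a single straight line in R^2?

KL = (-163, 216), KM = (359, -480).
Twice the signed area of △KLM is (-163)(-480) − (216)(359) = 696.
The area is nonzero, so the three points are not collinear.

No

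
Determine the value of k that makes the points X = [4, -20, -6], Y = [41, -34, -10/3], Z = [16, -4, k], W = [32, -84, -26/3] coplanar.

-10/3

Coplanarity ⇔ det[XY; XZ; XW] = 0.
Expanding, this is linear in k: (1976)k + (19760/3) = 0.
So k = -10/3.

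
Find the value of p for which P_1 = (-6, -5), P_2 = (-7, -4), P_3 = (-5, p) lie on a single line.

The three points are collinear iff det[P_1P_2; P_1P_3] = 0.
This determinant is linear in p: (-1)p + (-6) = 0, so p = -6.

-6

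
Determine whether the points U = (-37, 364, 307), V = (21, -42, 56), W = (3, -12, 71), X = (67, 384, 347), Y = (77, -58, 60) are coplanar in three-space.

The plane through U, V, W has normal n = UV × UW = (1440, 3648, -5568) and equation n·P = -434784.
Checking the remaining points: n·X = -434784, n·Y = -434784.
All equal -434784, so all 5 points lie in one plane.

Yes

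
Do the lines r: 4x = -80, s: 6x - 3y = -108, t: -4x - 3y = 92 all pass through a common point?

Yes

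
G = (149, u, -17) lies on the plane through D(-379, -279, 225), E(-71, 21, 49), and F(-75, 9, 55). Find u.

105

The plane through D, E, F has equation −312x − 1144y − 2496z = -124176.
Substituting G: (-1144)u + (-4056) = -124176, so u = 105.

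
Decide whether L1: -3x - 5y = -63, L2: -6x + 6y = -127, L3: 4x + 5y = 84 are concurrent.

Intersecting L1 and L2: solving the 2×2 system gives (x, y) = (1013/48, -1/16).
Substitute into L3: (4)(1013/48) + (5)(-1/16) = 4037/48.
But L3 requires 84 ≠ 4037/48, so the three lines have no common point.

No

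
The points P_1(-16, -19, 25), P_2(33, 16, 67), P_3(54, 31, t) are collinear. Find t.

Collinearity requires P_1P_2 × P_1P_3 = 0; each component is linear in t.
The x-component gives (35)t + (-2975) = 0, so t = 85.
The remaining components then also vanish.

85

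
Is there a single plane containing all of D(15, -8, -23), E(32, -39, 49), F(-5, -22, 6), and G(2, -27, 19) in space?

No

The four points are coplanar iff the 3×3 determinant with rows DE, DF, DG is zero.
Rows: (17, -31, 72), (-20, -14, 29), (-13, -19, 42).
Expanding along the first row: (17)(-37) − (-31)(-463) + (72)(198) = -726.
Nonzero ⇒ not coplanar.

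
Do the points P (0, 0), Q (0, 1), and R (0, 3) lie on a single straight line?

Yes

PQ = (0, 1), PR = (0, 3).
Twice the signed area of △PQR is (0)(3) − (1)(0) = 0.
The triangle is degenerate (zero area), so the points are collinear.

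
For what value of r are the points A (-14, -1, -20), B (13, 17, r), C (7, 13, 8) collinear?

16

Collinearity requires AB × AC = 0; each component is linear in r.
The x-component gives (-14)r + (224) = 0, so r = 16.
The remaining components then also vanish.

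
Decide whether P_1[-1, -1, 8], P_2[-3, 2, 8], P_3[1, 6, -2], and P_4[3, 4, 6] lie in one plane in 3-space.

A normal to the plane through P_1, P_2, P_3 is n = P_1P_2 × P_1P_3 = (-30, -20, -20).
The plane has equation n·P = -110. For P_4: n·P_4 = -290.
-290 ≠ -110, so P_4 is off the plane.

No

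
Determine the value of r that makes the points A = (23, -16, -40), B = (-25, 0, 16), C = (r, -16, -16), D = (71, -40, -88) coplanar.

7

Normal to plane ABD: n = (576, 384, 384); plane equation n·P = -8256.
Requiring n·C = -8256: (576)r + (-12288) = -8256.
So r = 7.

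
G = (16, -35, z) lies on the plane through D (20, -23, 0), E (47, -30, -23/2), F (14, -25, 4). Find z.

Coplanarity requires DE · (DF × DG) = 0.
DE = (27, -7, -23/2), DF = (-6, -2, 4); the triple product is linear in z with coefficient -96 and constant term 672.
Setting it to zero: z = 7.

7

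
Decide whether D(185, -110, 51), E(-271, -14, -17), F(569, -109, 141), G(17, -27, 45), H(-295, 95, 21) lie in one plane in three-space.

Yes

The plane through D, E, F has normal n = DE × DF = (8708, 14928, -37320) and equation n·P = -1934420.
Checking the remaining points: n·G = -1934420, n·H = -1934420.
All equal -1934420, so all 5 points lie in one plane.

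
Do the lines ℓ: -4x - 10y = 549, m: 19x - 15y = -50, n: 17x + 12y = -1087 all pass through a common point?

No

Lines aᵢx + bᵢy = cᵢ with pairwise distinct directions are concurrent exactly when det[aᵢ bᵢ cᵢ] = 0.
Here the determinant is -483.
Nonzero, so no common point exists.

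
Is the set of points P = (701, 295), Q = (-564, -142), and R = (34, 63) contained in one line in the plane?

No

PQ = (-1265, -437), PR = (-667, -232).
Twice the signed area of △PQR is (-1265)(-232) − (-437)(-667) = 2001.
The area is nonzero, so the three points are not collinear.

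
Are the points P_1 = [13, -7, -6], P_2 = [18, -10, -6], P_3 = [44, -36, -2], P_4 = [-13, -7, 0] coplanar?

Yes

The four points are coplanar iff the 3×3 determinant with rows P_1P_2, P_1P_3, P_1P_4 is zero.
Rows: (5, -3, 0), (31, -29, 4), (-26, 0, 6).
Expanding along the first row: (5)(-174) − (-3)(290) + (0)(-754) = 0.
Zero determinant ⇒ coplanar.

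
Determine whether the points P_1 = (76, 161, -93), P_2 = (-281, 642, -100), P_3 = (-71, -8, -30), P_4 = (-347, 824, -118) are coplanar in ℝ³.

The four points are coplanar iff the 3×3 determinant with rows P_1P_2, P_1P_3, P_1P_4 is zero.
Rows: (-357, 481, -7), (-147, -169, 63), (-423, 663, -25).
Expanding along the first row: (-357)(-37544) − (481)(30324) + (-7)(-168948) = 0.
Zero determinant ⇒ coplanar.

Yes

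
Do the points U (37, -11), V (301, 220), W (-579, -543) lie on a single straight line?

No

UV = (264, 231), UW = (-616, -532).
Twice the signed area of △UVW is (264)(-532) − (231)(-616) = 1848.
The area is nonzero, so the three points are not collinear.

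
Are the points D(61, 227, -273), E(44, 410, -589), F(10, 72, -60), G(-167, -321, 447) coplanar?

No

A normal to the plane through D, E, F is n = DE × DF = (-10001, 19737, 11968).
The plane has equation n·P = 602974. For G: n·G = 684286.
684286 ≠ 602974, so G is off the plane.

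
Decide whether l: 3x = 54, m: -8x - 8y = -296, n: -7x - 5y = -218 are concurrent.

No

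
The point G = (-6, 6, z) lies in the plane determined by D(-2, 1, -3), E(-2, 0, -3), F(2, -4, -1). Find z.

-5

Coplanarity requires DE · (DF × DG) = 0.
DE = (0, -1, 0), DF = (4, -5, 2); the triple product is linear in z with coefficient 4 and constant term 20.
Setting it to zero: z = -5.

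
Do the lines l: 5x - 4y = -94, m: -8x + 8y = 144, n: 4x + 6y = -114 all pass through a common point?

No

Lines aᵢx + bᵢy = cᵢ with pairwise distinct directions are concurrent exactly when det[aᵢ bᵢ cᵢ] = 0.
Here the determinant is -16.
Nonzero, so no common point exists.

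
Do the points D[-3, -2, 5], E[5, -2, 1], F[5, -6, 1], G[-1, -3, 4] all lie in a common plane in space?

The four points are coplanar iff the 3×3 determinant with rows DE, DF, DG is zero.
Rows: (8, 0, -4), (8, -4, -4), (2, -1, -1).
Expanding along the first row: (8)(0) − (0)(0) + (-4)(0) = 0.
Zero determinant ⇒ coplanar.

Yes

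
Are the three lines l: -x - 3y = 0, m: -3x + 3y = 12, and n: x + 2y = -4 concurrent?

No

Intersecting l and m: solving the 2×2 system gives (x, y) = (-3, 1).
Substitute into n: (1)(-3) + (2)(1) = -1.
But n requires -4 ≠ -1, so the three lines have no common point.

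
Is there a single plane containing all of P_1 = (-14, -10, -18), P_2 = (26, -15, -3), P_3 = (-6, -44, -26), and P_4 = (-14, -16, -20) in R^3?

Yes

A normal to the plane through P_1, P_2, P_3 is n = P_1P_2 × P_1P_3 = (550, 440, -1320).
The plane has equation n·P = 11660. For P_4: n·P_4 = 11660.
Equal, so P_4 lies in the plane and all four are coplanar.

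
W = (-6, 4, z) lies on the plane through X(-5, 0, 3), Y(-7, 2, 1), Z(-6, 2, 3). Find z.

Coplanarity requires XY · (XZ × XW) = 0.
XY = (-2, 2, -2), XZ = (-1, 2, 0); the triple product is linear in z with coefficient -2 and constant term 10.
Setting it to zero: z = 5.

5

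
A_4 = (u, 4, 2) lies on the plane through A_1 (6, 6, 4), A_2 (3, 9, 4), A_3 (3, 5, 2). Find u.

A normal to the plane is n = A_1A_2 × A_1A_3 = (-6, -6, 12).
A_4 lies in the plane iff n · A_1A_4 = 0.
This gives (-6)u + (24) = 0, so u = 4.

4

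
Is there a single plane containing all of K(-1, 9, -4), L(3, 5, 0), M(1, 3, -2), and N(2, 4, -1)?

A normal to the plane through K, L, M is n = KL × KM = (16, 0, -16).
The plane has equation n·P = 48. For N: n·N = 48.
Equal, so N lies in the plane and all four are coplanar.

Yes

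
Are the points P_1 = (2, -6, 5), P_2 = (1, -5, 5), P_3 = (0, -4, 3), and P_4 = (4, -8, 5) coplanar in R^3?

Yes

With P_1 as base: P_1P_2 = (-1, 1, 0), P_1P_3 = (-2, 2, -2), P_1P_4 = (2, -2, 0).
P_1P_3 × P_1P_4 = (-4, -4, 0).
P_1P_2 · (P_1P_3 × P_1P_4) = 0.
The scalar triple product vanishes, so the four points are coplanar.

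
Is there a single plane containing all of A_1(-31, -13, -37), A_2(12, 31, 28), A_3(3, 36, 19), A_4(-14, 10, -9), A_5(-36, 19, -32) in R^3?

No

The plane through A_1, A_2, A_3 has normal n = A_1A_2 × A_1A_3 = (-721, -198, 611) and equation n·P = 2318.
Checking the remaining points: n·A_4 = 2615, n·A_5 = 2642.
Since n·A_4 = 2615 ≠ 2318, A_4 is off the plane and the points are not all coplanar.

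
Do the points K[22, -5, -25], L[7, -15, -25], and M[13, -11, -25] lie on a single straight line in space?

Yes

KL = (-15, -10, 0), KM = (-9, -6, 0).
Each component of KM is 3/5 times the corresponding component of KL, so KM = 3/5·KL and the points are collinear.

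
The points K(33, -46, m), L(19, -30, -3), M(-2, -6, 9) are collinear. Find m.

-11

Collinearity requires KL × KM = 0; each component is linear in m.
The x-component gives (24)m + (264) = 0, so m = -11.
The remaining components then also vanish.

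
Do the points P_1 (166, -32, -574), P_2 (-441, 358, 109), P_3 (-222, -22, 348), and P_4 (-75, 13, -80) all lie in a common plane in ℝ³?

With P_1 as base: P_1P_2 = (-607, 390, 683), P_1P_3 = (-388, 10, 922), P_1P_4 = (-241, 45, 494).
P_1P_3 × P_1P_4 = (-36550, -30530, -15050).
P_1P_2 · (P_1P_3 × P_1P_4) = 0.
The scalar triple product vanishes, so the four points are coplanar.

Yes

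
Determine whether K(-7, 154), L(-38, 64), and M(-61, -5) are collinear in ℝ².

No

KL = (-31, -90), KM = (-54, -159).
If collinear, KM would be a scalar multiple of KL. But (-31)·(-159) ≠ (-90)·(-54) (difference 69), so they are not parallel; the points are not collinear.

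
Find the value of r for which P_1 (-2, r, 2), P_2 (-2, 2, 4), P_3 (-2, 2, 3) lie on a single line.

2

Collinearity requires P_1P_2 × P_1P_3 = 0; each component is linear in r.
The x-component gives (1)r + (-2) = 0, so r = 2.
The remaining components then also vanish.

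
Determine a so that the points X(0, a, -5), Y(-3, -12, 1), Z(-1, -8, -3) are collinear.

-6

Collinearity requires XY × XZ = 0; each component is linear in a.
The x-component gives (4)a + (24) = 0, so a = -6.
The remaining components then also vanish.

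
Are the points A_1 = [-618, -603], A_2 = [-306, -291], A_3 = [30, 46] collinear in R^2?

A_1A_2 = (312, 312), A_1A_3 = (648, 649).
If collinear, A_1A_3 would be a scalar multiple of A_1A_2. But (312)·(649) ≠ (312)·(648) (difference 312), so they are not parallel; the points are not collinear.

No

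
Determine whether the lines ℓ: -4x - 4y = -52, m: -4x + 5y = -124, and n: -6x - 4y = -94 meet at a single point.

Yes

Intersecting ℓ and m: solving the 2×2 system gives (x, y) = (21, -8).
Substitute into n: (-6)(21) + (-4)(-8) = -94.
This equals -94, so (21, -8) lies on all three lines and they are concurrent.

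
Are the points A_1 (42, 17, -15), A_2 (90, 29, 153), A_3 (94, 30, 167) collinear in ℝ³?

A_1A_2 = (48, 12, 168), A_1A_3 = (52, 13, 182).
Each component of A_1A_3 is 13/12 times the corresponding component of A_1A_2, so A_1A_3 = 13/12·A_1A_2 and the points are collinear.

Yes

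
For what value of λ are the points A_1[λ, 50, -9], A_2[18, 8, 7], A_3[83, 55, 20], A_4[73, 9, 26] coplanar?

-3

Coplanarity ⇔ det[A_1A_2; A_1A_3; A_1A_4] = 0.
Expanding, this is linear in λ: (-880)λ + (-2640) = 0.
So λ = -3.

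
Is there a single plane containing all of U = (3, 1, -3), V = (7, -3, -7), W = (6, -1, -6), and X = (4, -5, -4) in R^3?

Yes

The four points are coplanar iff the 3×3 determinant with rows UV, UW, UX is zero.
Rows: (4, -4, -4), (3, -2, -3), (1, -6, -1).
Expanding along the first row: (4)(-16) − (-4)(0) + (-4)(-16) = 0.
Zero determinant ⇒ coplanar.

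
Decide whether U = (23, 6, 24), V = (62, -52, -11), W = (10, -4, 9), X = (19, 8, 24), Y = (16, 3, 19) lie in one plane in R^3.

No

The plane through U, V, W has normal n = UV × UW = (520, 1040, -1144) and equation n·P = -9256.
Checking the remaining points: n·X = -9256, n·Y = -10296.
Since n·Y = -10296 ≠ -9256, Y is off the plane and the points are not all coplanar.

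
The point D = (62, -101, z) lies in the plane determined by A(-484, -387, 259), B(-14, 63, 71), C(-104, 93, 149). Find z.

-45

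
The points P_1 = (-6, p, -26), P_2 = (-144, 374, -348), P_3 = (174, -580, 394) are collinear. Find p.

-40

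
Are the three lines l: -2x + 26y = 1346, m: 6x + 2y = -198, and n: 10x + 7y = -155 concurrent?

No

Intersecting l and m: solving the 2×2 system gives (x, y) = (-49, 48).
Substitute into n: (10)(-49) + (7)(48) = -154.
But n requires -155 ≠ -154, so the three lines have no common point.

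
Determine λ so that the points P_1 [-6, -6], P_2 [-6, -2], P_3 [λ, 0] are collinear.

-6

Collinearity: (P_3 − P_1) must be parallel to (P_2 − P_1) = (0, 4).
Cross-multiplying the components: (λ − (-6))·(4) = (6)·(0).
Solving gives λ = -6.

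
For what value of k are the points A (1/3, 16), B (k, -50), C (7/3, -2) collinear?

23/3

Collinearity: (B − A) must be parallel to (C − A) = (2, -18).
Cross-multiplying the components: (k − 1/3)·(-18) = (-66)·(2).
Solving gives k = 23/3.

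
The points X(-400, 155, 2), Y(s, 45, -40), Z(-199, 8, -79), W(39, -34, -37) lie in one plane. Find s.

The points are coplanar iff XY · (XZ × XW) = 0.
Expanding, this is linear in s: (-9576)s + (-1896048) = 0.
So s = -198.

-198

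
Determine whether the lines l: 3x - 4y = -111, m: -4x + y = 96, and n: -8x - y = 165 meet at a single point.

No

Intersecting l and m: solving the 2×2 system gives (x, y) = (-21, 12).
Substitute into n: (-8)(-21) + (-1)(12) = 156.
But n requires 165 ≠ 156, so the three lines have no common point.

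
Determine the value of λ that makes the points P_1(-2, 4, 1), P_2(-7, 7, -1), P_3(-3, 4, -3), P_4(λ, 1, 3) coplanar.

The points are coplanar iff P_1P_2 · (P_1P_3 × P_1P_4) = 0.
Expanding, this is linear in λ: (-12)λ + (36) = 0.
So λ = 3.

3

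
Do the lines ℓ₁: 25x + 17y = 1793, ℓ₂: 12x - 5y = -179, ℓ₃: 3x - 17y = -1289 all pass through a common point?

Intersecting ℓ₁ and ℓ₂: solving the 2×2 system gives (x, y) = (18, 79).
Substitute into ℓ₃: (3)(18) + (-17)(79) = -1289.
This equals -1289, so (18, 79) lies on all three lines and they are concurrent.

Yes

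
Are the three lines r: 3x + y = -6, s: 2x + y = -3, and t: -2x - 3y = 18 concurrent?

Intersecting r and s: solving the 2×2 system gives (x, y) = (-3, 3).
Substitute into t: (-2)(-3) + (-3)(3) = -3.
But t requires 18 ≠ -3, so the three lines have no common point.

No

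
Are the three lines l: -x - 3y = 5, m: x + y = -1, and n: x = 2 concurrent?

Intersecting l and m: solving the 2×2 system gives (x, y) = (1, -2).
Substitute into n: (1)(1) + (0)(-2) = 1.
But n requires 2 ≠ 1, so the three lines have no common point.

No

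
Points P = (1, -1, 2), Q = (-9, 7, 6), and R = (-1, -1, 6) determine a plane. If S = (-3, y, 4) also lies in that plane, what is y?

Coplanarity requires PQ · (PR × PS) = 0.
PQ = (-10, 8, 4), PR = (-2, 0, 4); the triple product is linear in y with coefficient 32 and constant term -64.
Setting it to zero: y = 2.

2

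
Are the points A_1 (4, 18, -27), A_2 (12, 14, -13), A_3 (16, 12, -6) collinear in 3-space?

A_1A_2 = (8, -4, 14), A_1A_3 = (12, -6, 21).
A_1A_2 × A_1A_3 = (0, 0, 0).
The cross product vanishes, so the three points are collinear.

Yes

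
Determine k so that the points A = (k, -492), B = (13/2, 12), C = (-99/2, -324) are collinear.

Collinearity: (A − B) must be parallel to (C − B) = (-56, -336).
Cross-multiplying the components: (k − 13/2)·(-336) = (-504)·(-56).
Solving gives k = -155/2.

-155/2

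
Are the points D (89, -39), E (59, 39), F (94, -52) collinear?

Yes

DE = (-30, 78), DF = (5, -13).
Twice the signed area of △DEF is (-30)(-13) − (78)(5) = 0.
The triangle is degenerate (zero area), so the points are collinear.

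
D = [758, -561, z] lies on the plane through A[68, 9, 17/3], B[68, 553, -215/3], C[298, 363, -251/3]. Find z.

-91/3

Coplanarity requires AB · (AC × AD) = 0.
AB = (0, 544, -232/3), AC = (230, 354, -268/3); the triple product is linear in z with coefficient -125120 and constant term -11385920/3.
Setting it to zero: z = -91/3.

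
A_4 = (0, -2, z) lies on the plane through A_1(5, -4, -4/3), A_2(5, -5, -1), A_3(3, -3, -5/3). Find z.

-2

A normal to the plane is n = A_1A_2 × A_1A_3 = (0, -2/3, -2).
A_4 lies in the plane iff n · A_1A_4 = 0.
This gives (-2)z + (-4) = 0, so z = -2.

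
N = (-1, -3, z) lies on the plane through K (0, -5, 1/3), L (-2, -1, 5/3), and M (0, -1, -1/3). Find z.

1

The plane through K, L, M has equation −8x − (4/3)y − 8z = 4.
Substituting N: (-8)z + (12) = 4, so z = 1.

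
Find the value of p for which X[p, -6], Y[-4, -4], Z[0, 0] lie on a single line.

-6

Collinearity: (X − Y) must be parallel to (Z − Y) = (4, 4).
Cross-multiplying the components: (p − (-4))·(4) = (-2)·(4).
Solving gives p = -6.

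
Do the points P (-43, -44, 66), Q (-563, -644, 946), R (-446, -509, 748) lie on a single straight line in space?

Yes

PQ = (-520, -600, 880), PR = (-403, -465, 682).
PQ × PR = (0, 0, 0).
The cross product vanishes, so the three points are collinear.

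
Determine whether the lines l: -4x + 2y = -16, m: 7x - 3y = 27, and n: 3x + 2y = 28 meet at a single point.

Lines aᵢx + bᵢy = cᵢ with pairwise distinct directions are concurrent exactly when det[aᵢ bᵢ cᵢ] = 0.
Here the determinant is -46.
Nonzero, so no common point exists.

No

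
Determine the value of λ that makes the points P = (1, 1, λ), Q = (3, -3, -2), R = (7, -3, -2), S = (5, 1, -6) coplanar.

-6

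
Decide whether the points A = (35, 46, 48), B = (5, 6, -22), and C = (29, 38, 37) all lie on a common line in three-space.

No

AB = (-30, -40, -70), AC = (-6, -8, -11).
Comparing components 2 and 3: (-40)(-11) − (-70)(-8) = -120 ≠ 0, so AB and AC are not parallel and the points are not collinear.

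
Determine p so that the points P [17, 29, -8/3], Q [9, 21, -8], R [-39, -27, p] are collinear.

-40

Collinearity requires PQ × PR = 0; each component is linear in p.
The x-component gives (-8)p + (-320) = 0, so p = -40.
The remaining components then also vanish.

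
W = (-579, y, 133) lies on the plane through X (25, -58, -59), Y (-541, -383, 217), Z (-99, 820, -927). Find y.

-300

A normal to the plane is n = XY × XZ = (39772, -525512, -537248).
W lies in the plane iff n · XW = 0.
This gives (-525512)y + (-157653600) = 0, so y = -300.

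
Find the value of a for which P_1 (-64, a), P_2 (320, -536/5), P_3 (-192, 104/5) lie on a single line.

The three points are collinear iff det[P_1P_2; P_1P_3] = 0.
This determinant is linear in a: (-512)a + (-28672/5) = 0, so a = -56/5.

-56/5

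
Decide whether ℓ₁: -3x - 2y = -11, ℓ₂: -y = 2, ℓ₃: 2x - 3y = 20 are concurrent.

No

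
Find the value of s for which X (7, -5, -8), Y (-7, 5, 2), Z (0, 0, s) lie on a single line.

-3

Collinearity requires XY × XZ = 0; each component is linear in s.
The x-component gives (10)s + (30) = 0, so s = -3.
The remaining components then also vanish.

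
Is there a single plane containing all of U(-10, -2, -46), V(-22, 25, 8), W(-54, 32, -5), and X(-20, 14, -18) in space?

A normal to the plane through U, V, W is n = UV × UW = (-729, -1884, 780).
The plane has equation n·P = -24822. For X: n·X = -25836.
-25836 ≠ -24822, so X is off the plane.

No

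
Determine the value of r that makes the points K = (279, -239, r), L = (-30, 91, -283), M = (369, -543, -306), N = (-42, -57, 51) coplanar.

-622

The points are coplanar iff KL · (KM × KN) = 0.
Expanding, this is linear in r: (66660)r + (41462520) = 0.
So r = -622.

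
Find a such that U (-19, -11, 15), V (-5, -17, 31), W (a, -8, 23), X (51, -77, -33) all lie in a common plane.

-20

Normal to plane UVX: n = (1344, 1792, -504); plane equation n·P = -52808.
Requiring n·W = -52808: (1344)a + (-25928) = -52808.
So a = -20.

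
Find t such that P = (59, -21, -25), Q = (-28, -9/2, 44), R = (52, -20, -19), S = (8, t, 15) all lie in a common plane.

-11

Normal to plane PQR: n = (30, 39, 57/2); plane equation n·X = 477/2.
Requiring n·S = 477/2: (39)t + (1335/2) = 477/2.
So t = -11.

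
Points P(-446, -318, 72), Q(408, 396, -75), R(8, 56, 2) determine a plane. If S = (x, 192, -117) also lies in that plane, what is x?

84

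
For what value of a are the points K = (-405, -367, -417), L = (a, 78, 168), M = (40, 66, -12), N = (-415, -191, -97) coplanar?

-155

Normal to plane KMN: n = (67280, -146450, 82650); plane equation n·P = -7966300.
Requiring n·L = -7966300: (67280)a + (2462100) = -7966300.
So a = -155.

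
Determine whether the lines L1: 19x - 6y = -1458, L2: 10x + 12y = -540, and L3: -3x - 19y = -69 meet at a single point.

Intersecting L1 and L2: solving the 2×2 system gives (x, y) = (-72, 15).
Substitute into L3: (-3)(-72) + (-19)(15) = -69.
This equals -69, so (-72, 15) lies on all three lines and they are concurrent.

Yes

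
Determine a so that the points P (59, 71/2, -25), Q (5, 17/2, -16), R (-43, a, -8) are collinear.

Collinearity requires PQ × PR = 0; each component is linear in a.
The x-component gives (-9)a + (-279/2) = 0, so a = -31/2.
The remaining components then also vanish.

-31/2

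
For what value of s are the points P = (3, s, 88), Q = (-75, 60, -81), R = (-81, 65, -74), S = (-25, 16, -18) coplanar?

Coplanarity ⇔ det[PQ; PR; PS] = 0.
Expanding, this is linear in s: (-728)s + (-7280) = 0.
So s = -10.

-10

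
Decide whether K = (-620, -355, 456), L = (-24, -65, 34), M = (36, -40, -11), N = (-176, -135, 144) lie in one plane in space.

Yes

The four points are coplanar iff the 3×3 determinant with rows KL, KM, KN is zero.
Rows: (596, 290, -422), (656, 315, -467), (444, 220, -312).
Expanding along the first row: (596)(4460) − (290)(2676) + (-422)(4460) = 0.
Zero determinant ⇒ coplanar.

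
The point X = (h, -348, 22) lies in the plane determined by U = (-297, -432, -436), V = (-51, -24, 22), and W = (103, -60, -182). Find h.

-637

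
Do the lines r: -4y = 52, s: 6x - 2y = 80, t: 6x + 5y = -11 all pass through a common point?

Intersecting r and s: solving the 2×2 system gives (x, y) = (9, -13).
Substitute into t: (6)(9) + (5)(-13) = -11.
This equals -11, so (9, -13) lies on all three lines and they are concurrent.

Yes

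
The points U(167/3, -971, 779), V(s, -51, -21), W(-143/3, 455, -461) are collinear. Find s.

Collinearity requires UV × UW = 0; each component is linear in s.
The y-component gives (1240)s + (13640) = 0, so s = -11.
The remaining components then also vanish.

-11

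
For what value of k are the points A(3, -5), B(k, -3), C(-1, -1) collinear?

Collinearity: (B − A) must be parallel to (C − A) = (-4, 4).
Cross-multiplying the components: (k − 3)·(4) = (2)·(-4).
Solving gives k = 1.

1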